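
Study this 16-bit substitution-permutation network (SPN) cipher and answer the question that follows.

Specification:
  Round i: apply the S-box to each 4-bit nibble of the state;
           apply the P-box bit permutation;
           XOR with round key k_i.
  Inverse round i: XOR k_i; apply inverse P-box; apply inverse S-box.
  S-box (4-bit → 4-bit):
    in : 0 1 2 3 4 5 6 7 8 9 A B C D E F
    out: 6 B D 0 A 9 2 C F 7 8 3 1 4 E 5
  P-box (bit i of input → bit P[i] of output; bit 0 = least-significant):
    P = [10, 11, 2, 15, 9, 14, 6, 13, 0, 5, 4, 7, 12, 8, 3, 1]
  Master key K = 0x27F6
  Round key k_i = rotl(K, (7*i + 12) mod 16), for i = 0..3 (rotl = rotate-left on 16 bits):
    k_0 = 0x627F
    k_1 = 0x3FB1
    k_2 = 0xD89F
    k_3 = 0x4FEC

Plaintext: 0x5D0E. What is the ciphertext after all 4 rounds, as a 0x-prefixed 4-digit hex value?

0xAFB2

s_0 = plaintext = 0x5D0E
s_1 = Round(s_0, k_0) = 0xBA29
s_2 = Round(s_1, k_1) = 0x0075
s_3 = Round(s_2, k_2) = 0x7DE7
s_4 = Round(s_3, k_3) = 0xAFB2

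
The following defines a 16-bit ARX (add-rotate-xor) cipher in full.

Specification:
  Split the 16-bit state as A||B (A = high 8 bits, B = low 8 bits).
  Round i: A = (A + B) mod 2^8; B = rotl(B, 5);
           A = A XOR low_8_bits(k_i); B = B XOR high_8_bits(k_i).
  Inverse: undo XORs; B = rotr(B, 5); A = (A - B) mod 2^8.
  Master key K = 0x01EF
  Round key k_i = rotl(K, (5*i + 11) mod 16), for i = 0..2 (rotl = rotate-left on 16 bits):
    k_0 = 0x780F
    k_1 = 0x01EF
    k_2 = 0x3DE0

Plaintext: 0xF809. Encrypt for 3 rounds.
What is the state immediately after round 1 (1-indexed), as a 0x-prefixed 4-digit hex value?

s_0 = plaintext = 0xF809
s_1 = Round(s_0, k_0) = 0x0E59
s_2 = Round(s_1, k_1) = 0x882A
s_3 = Round(s_2, k_2) = 0x5278

0x0E59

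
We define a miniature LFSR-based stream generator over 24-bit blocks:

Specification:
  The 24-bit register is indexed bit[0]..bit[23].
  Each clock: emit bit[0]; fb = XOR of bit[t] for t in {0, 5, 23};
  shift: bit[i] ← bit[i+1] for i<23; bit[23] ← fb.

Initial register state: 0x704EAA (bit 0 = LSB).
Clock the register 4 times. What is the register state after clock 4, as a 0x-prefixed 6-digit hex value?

reg_0 = 0x704EAA
clock 1: out=0, reg = 0xB82755
clock 2: out=1, reg = 0x5C13AA
clock 3: out=0, reg = 0xAE09D5
clock 4: out=1, reg = 0x5704EA

0x5704EA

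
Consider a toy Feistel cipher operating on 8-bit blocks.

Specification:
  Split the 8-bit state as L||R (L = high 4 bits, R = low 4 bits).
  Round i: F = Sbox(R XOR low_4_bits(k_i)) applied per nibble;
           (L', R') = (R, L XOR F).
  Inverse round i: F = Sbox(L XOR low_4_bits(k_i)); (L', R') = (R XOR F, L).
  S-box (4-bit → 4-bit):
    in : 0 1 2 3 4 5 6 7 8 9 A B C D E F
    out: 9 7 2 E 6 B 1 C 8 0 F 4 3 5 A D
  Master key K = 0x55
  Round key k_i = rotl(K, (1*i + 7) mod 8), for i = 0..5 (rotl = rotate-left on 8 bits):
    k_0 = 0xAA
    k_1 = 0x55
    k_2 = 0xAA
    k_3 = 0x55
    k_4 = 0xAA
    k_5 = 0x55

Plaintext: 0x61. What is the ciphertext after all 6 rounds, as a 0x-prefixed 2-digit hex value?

0x02

s_0 = plaintext = 0x61
s_1 = Round(s_0, k_0) = 0x12
s_2 = Round(s_1, k_1) = 0x2D
s_3 = Round(s_2, k_2) = 0xDE
s_4 = Round(s_3, k_3) = 0xE9
s_5 = Round(s_4, k_4) = 0x90
s_6 = Round(s_5, k_5) = 0x02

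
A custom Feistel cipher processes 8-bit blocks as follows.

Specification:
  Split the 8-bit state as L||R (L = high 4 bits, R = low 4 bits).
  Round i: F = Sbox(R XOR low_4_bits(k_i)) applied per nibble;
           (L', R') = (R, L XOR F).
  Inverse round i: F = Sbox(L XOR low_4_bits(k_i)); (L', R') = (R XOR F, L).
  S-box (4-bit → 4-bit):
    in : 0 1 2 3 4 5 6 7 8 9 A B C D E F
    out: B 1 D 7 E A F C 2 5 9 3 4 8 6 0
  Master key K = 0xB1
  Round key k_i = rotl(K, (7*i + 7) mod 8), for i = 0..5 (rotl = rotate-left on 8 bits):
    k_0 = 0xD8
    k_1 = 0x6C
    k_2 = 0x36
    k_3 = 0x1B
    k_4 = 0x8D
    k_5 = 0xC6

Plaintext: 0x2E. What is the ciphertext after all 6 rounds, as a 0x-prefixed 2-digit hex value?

s_0 = plaintext = 0x2E
s_1 = Round(s_0, k_0) = 0xED
s_2 = Round(s_1, k_1) = 0xDF
s_3 = Round(s_2, k_2) = 0xF8
s_4 = Round(s_3, k_3) = 0x88
s_5 = Round(s_4, k_4) = 0x82
s_6 = Round(s_5, k_5) = 0x26

0x26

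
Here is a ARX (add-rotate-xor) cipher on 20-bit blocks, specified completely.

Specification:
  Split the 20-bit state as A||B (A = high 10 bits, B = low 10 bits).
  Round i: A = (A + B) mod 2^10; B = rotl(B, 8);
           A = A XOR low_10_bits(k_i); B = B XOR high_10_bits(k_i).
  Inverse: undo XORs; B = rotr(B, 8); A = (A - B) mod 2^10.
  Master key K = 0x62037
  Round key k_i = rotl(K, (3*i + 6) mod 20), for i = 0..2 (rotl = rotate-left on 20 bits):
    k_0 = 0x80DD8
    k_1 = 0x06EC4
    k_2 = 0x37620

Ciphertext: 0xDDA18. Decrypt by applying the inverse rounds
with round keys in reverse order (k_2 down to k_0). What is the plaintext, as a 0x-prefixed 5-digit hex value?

0x30CD2

s_0 = ciphertext = 0xDDA18
s_1 = InvRound(s_0, k_2) = 0x90316
s_2 = InvRound(s_1, k_1) = 0x13437
s_3 = InvRound(s_2, k_0) = 0x30CD2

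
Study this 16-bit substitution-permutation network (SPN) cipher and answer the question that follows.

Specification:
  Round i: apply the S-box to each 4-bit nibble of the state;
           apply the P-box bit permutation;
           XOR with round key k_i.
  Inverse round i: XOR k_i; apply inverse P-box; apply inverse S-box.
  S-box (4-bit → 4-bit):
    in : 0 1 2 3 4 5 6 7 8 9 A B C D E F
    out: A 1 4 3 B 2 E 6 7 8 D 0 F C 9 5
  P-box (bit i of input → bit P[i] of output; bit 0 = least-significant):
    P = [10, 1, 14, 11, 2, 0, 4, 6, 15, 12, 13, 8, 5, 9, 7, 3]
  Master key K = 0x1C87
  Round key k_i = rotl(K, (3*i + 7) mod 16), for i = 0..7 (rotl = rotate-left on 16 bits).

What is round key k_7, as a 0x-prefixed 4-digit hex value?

0x71C8

K = 0x1C87
k_0 = rotl(K, (3*0+7) mod 16) = rotl(K, 7) = 0x438E
k_1 = rotl(K, (3*1+7) mod 16) = rotl(K, 10) = 0x1C72
k_2 = rotl(K, (3*2+7) mod 16) = rotl(K, 13) = 0xE390
k_3 = rotl(K, (3*3+7) mod 16) = rotl(K, 0) = 0x1C87
k_4 = rotl(K, (3*4+7) mod 16) = rotl(K, 3) = 0xE438
k_5 = rotl(K, (3*5+7) mod 16) = rotl(K, 6) = 0x21C7
k_6 = rotl(K, (3*6+7) mod 16) = rotl(K, 9) = 0x0E39
k_7 = rotl(K, (3*7+7) mod 16) = rotl(K, 12) = 0x71C8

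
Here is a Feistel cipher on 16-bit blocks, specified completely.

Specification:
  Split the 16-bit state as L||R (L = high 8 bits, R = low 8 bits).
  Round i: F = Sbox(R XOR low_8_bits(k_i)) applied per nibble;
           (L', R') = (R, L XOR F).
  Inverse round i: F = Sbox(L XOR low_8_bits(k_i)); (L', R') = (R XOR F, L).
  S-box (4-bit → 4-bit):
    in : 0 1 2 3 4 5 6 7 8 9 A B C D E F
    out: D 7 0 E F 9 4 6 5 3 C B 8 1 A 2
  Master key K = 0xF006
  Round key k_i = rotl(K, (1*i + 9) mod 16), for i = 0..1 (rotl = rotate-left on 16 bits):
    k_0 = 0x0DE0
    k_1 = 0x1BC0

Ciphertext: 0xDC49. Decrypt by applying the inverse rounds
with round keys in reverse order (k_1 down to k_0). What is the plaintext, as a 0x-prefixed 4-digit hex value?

s_0 = ciphertext = 0xDC49
s_1 = InvRound(s_0, k_1) = 0x31DC
s_2 = InvRound(s_1, k_0) = 0xCB31

0xCB31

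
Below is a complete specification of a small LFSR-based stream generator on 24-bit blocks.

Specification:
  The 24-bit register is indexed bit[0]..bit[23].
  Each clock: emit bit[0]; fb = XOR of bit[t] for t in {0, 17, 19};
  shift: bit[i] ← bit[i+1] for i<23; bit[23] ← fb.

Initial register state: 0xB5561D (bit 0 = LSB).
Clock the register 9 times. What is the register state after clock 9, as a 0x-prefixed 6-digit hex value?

0x78DAAB

reg_0 = 0xB5561D
clock 1: out=1, reg = 0xDAAB0E
clock 2: out=0, reg = 0x6D5587
clock 3: out=1, reg = 0x36AAC3
clock 4: out=1, reg = 0x1B5561
clock 5: out=1, reg = 0x8DAAB0
clock 6: out=0, reg = 0xC6D558
clock 7: out=0, reg = 0xE36AAC
clock 8: out=0, reg = 0xF1B556
clock 9: out=0, reg = 0x78DAAB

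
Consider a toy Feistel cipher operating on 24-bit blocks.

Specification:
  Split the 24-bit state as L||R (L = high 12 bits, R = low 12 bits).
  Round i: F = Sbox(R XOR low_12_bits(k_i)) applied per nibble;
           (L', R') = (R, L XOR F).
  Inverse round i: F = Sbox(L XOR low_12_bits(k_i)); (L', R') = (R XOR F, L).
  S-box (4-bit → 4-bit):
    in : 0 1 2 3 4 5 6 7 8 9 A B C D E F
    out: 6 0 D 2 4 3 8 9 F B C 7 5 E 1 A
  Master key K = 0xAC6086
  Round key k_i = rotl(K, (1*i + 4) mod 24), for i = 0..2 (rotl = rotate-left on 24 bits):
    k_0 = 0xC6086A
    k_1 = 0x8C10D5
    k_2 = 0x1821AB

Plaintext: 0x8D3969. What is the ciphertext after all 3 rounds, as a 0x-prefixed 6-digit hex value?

s_0 = plaintext = 0x8D3969
s_1 = Round(s_0, k_0) = 0x9698B1
s_2 = Round(s_1, k_1) = 0x8B16ED
s_3 = Round(s_2, k_2) = 0x6ED1F9

0x6ED1F9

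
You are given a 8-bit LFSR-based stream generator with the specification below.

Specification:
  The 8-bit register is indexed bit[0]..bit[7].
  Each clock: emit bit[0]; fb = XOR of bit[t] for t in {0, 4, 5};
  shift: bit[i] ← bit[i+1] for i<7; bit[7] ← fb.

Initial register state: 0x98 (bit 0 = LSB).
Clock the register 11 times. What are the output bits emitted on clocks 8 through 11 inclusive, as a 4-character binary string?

1101

reg_0 = 0x98
clock 1: out=0, reg = 0xCC
clock 2: out=0, reg = 0x66
clock 3: out=0, reg = 0xB3
clock 4: out=1, reg = 0xD9
clock 5: out=1, reg = 0x6C
clock 6: out=0, reg = 0xB6
clock 7: out=0, reg = 0x5B
clock 8: out=1, reg = 0x2D
clock 9: out=1, reg = 0x16
clock 10: out=0, reg = 0x8B
clock 11: out=1, reg = 0xC5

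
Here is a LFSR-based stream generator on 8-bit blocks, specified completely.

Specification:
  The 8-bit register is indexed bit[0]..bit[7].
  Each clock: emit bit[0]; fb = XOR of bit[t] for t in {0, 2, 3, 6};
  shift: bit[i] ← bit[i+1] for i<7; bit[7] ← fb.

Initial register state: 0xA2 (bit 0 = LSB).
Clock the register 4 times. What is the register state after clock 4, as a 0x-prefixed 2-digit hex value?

0xCA

reg_0 = 0xA2
clock 1: out=0, reg = 0x51
clock 2: out=1, reg = 0x28
clock 3: out=0, reg = 0x94
clock 4: out=0, reg = 0xCA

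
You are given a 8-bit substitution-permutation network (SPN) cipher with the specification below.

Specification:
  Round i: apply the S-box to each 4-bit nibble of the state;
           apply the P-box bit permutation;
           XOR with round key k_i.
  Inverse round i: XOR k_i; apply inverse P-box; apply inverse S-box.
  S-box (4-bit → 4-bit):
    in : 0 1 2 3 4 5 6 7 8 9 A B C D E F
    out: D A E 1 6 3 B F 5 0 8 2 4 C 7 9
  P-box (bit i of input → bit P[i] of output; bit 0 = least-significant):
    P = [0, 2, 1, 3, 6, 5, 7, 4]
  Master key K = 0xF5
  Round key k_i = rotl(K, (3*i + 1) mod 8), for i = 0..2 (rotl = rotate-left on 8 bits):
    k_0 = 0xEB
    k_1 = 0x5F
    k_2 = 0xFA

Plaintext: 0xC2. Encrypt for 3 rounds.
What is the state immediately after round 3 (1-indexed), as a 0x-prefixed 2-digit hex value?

s_0 = plaintext = 0xC2
s_1 = Round(s_0, k_0) = 0x65
s_2 = Round(s_1, k_1) = 0x2A
s_3 = Round(s_2, k_2) = 0x42

0x42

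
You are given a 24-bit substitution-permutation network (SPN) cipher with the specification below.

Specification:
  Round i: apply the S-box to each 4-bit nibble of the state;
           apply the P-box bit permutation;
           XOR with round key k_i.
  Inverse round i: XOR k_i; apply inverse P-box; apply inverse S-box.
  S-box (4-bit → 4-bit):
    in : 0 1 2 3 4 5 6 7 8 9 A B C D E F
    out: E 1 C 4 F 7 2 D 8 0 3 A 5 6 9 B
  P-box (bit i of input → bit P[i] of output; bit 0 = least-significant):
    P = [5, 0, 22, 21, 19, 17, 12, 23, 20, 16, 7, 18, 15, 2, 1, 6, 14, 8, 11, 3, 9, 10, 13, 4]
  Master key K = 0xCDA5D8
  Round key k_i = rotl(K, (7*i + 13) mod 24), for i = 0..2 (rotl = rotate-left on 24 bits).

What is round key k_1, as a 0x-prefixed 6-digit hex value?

K = 0xCDA5D8
k_0 = rotl(K, (7*0+13) mod 24) = rotl(K, 13) = 0xBB19B4
k_1 = rotl(K, (7*1+13) mod 24) = rotl(K, 20) = 0x8CDA5D

0x8CDA5D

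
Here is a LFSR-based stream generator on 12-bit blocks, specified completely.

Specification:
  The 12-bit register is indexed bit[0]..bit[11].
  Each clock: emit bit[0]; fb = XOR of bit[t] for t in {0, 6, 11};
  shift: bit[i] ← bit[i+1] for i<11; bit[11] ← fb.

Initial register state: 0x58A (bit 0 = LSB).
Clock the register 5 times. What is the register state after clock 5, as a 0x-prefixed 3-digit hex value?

0xA2C

reg_0 = 0x58A
clock 1: out=0, reg = 0x2C5
clock 2: out=1, reg = 0x162
clock 3: out=0, reg = 0x8B1
clock 4: out=1, reg = 0x458
clock 5: out=0, reg = 0xA2C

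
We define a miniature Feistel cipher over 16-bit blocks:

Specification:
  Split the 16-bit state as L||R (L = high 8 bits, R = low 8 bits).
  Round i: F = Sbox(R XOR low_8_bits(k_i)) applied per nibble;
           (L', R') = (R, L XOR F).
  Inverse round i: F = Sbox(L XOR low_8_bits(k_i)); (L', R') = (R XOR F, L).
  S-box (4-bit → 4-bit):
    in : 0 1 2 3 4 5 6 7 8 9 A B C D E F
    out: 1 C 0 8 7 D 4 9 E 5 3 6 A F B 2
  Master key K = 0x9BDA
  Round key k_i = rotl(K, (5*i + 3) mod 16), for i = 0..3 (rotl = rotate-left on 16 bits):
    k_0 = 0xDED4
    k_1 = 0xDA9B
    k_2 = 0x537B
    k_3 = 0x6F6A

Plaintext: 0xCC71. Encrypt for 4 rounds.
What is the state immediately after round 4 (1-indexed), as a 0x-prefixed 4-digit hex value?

s_0 = plaintext = 0xCC71
s_1 = Round(s_0, k_0) = 0x71F1
s_2 = Round(s_1, k_1) = 0xF132
s_3 = Round(s_2, k_2) = 0x3284
s_4 = Round(s_3, k_3) = 0x8489

0x8489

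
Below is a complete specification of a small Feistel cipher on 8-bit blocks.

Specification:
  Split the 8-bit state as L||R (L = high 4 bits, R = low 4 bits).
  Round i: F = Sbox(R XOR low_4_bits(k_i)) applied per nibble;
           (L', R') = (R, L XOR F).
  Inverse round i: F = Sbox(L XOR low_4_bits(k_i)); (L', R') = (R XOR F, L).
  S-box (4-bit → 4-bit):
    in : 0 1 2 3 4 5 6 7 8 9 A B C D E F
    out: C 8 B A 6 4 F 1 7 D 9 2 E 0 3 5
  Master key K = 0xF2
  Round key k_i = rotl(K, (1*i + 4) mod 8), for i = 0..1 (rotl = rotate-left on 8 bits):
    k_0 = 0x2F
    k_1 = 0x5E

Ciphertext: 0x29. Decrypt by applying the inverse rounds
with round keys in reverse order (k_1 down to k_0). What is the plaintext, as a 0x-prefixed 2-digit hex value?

s_0 = ciphertext = 0x29
s_1 = InvRound(s_0, k_1) = 0x72
s_2 = InvRound(s_1, k_0) = 0x57

0x57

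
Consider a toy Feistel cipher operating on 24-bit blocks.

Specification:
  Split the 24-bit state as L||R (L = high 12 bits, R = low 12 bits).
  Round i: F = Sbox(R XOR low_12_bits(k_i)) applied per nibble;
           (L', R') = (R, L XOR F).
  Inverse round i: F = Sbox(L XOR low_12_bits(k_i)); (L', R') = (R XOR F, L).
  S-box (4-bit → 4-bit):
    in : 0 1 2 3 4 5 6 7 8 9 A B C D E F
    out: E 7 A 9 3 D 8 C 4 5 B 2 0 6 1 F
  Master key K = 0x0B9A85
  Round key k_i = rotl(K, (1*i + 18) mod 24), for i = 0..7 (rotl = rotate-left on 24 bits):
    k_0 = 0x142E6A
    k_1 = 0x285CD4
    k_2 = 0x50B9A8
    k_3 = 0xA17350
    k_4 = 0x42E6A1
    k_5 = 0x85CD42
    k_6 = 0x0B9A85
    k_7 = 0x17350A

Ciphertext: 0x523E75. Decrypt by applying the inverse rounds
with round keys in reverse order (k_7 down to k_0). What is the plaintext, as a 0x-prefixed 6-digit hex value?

s_0 = ciphertext = 0x523E75
s_1 = InvRound(s_0, k_7) = 0x0D0523
s_2 = InvRound(s_1, k_6) = 0xEFE0D0
s_3 = InvRound(s_2, k_5) = 0x9F0EFE
s_4 = InvRound(s_3, k_4) = 0x1299F0
s_5 = InvRound(s_4, k_3) = 0x335129
s_6 = InvRound(s_5, k_2) = 0xA7F335
s_7 = InvRound(s_6, k_1) = 0xB87A7F
s_8 = InvRound(s_7, k_0) = 0x769B87

0x769B87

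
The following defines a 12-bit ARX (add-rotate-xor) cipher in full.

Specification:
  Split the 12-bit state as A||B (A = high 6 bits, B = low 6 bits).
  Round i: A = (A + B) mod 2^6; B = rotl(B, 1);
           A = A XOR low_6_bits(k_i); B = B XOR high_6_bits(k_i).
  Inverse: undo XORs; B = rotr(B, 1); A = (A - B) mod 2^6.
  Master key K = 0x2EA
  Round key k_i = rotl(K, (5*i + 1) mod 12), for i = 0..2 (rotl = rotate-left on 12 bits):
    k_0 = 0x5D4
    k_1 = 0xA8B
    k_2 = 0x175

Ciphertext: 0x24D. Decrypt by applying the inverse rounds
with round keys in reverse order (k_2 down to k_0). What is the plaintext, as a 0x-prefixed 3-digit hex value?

0x200

s_0 = ciphertext = 0x24D
s_1 = InvRound(s_0, k_2) = 0xE04
s_2 = InvRound(s_1, k_1) = 0x717
s_3 = InvRound(s_2, k_0) = 0x200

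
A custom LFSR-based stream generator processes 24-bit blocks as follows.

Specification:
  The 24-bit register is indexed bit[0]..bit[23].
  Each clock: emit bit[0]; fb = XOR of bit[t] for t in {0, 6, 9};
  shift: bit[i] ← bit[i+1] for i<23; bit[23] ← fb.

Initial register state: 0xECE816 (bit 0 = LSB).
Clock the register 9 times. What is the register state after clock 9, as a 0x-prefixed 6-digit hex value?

0xE17674

reg_0 = 0xECE816
clock 1: out=0, reg = 0x76740B
clock 2: out=1, reg = 0xBB3A05
clock 3: out=1, reg = 0x5D9D02
clock 4: out=0, reg = 0x2ECE81
clock 5: out=1, reg = 0x176740
clock 6: out=0, reg = 0x0BB3A0
clock 7: out=0, reg = 0x85D9D0
clock 8: out=0, reg = 0xC2ECE8
clock 9: out=0, reg = 0xE17674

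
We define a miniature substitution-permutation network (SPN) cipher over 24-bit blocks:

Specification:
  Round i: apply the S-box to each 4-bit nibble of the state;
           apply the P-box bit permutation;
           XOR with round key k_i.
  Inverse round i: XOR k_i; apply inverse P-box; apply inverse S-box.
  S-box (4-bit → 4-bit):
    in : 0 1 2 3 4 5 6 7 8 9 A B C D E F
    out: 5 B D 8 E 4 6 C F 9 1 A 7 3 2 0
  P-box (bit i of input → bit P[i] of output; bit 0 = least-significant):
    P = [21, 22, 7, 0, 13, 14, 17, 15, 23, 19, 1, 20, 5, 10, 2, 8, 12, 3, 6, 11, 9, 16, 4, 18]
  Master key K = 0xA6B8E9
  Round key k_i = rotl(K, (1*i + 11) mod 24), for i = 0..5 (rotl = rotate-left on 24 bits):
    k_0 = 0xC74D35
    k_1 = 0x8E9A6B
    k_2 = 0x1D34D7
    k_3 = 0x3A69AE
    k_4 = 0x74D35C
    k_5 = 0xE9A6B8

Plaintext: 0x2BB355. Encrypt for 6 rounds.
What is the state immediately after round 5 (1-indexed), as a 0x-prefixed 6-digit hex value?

s_0 = plaintext = 0x2BB355
s_1 = Round(s_0, k_0) = 0xD142AD
s_2 = Round(s_1, k_1) = 0x7FA565
s_3 = Round(s_2, k_2) = 0x1B7465
s_4 = Round(s_3, k_3) = 0x252220
s_5 = Round(s_4, k_4) = 0xC270AA
s_6 = Round(s_5, k_5) = 0x489DEE

0xC270AA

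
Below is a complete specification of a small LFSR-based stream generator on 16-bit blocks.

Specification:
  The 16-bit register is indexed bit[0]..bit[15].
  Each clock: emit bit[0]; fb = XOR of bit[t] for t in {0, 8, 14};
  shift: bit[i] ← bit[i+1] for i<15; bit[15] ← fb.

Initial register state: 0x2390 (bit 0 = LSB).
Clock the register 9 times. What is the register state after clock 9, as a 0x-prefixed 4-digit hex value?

reg_0 = 0x2390
clock 1: out=0, reg = 0x91C8
clock 2: out=0, reg = 0xC8E4
clock 3: out=0, reg = 0xE472
clock 4: out=0, reg = 0xF239
clock 5: out=1, reg = 0x791C
clock 6: out=0, reg = 0x3C8E
clock 7: out=0, reg = 0x1E47
clock 8: out=1, reg = 0x8F23
clock 9: out=1, reg = 0x4791

0x4791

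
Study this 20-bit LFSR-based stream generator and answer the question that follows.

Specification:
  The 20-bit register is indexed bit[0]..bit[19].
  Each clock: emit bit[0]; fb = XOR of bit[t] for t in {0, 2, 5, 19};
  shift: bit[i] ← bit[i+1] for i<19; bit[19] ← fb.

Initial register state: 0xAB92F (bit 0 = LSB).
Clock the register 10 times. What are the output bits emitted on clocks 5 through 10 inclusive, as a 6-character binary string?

reg_0 = 0xAB92F
clock 1: out=1, reg = 0x55C97
clock 2: out=1, reg = 0x2AE4B
clock 3: out=1, reg = 0x95725
clock 4: out=1, reg = 0x4AB92
clock 5: out=0, reg = 0x255C9
clock 6: out=1, reg = 0x92AE4
clock 7: out=0, reg = 0xC9572
clock 8: out=0, reg = 0x64AB9
clock 9: out=1, reg = 0x3255C
clock 10: out=0, reg = 0x992AE

010010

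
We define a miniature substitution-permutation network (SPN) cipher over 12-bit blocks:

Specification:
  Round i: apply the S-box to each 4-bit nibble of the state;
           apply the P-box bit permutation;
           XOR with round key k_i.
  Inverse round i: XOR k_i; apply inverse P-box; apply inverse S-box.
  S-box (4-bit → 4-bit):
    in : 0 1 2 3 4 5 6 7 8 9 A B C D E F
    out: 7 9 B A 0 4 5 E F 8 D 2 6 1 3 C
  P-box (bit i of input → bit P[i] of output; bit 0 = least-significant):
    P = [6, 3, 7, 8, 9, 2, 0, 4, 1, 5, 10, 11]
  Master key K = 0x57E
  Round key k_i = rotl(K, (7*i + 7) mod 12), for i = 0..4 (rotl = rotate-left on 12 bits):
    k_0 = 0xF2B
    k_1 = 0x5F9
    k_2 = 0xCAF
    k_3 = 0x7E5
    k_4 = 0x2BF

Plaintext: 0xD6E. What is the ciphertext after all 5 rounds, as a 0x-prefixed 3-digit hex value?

0x51B

s_0 = plaintext = 0xD6E
s_1 = Round(s_0, k_0) = 0xD60
s_2 = Round(s_1, k_1) = 0x732
s_3 = Round(s_2, k_2) = 0x1D3
s_4 = Round(s_3, k_3) = 0xCEF
s_5 = Round(s_4, k_4) = 0x51B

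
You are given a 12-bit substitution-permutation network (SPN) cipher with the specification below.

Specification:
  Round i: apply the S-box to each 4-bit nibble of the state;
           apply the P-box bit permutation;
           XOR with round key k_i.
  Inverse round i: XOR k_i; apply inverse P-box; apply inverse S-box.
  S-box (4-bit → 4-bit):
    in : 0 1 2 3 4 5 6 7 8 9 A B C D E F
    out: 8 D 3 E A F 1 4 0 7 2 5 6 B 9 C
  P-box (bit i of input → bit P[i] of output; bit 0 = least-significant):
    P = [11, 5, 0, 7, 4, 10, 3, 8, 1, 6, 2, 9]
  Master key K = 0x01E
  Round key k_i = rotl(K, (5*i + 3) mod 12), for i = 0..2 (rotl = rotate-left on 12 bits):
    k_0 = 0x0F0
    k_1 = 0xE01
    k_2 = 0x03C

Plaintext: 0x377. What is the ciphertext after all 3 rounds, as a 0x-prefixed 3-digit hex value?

s_0 = plaintext = 0x377
s_1 = Round(s_0, k_0) = 0x2BD
s_2 = Round(s_1, k_1) = 0x6FB
s_3 = Round(s_2, k_2) = 0x937

0x937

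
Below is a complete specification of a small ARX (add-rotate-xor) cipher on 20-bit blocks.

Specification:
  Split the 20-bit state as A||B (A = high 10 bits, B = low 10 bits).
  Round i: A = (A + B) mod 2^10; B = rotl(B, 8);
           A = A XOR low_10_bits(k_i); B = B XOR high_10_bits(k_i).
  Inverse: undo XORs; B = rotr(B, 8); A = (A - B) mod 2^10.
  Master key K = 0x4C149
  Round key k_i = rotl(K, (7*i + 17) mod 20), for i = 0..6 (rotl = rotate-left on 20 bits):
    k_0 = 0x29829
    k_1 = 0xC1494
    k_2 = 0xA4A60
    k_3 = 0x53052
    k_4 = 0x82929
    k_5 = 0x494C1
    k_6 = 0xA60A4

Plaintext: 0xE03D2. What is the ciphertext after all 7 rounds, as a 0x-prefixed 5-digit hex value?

s_0 = plaintext = 0xE03D2
s_1 = Round(s_0, k_0) = 0xDEE52
s_2 = Round(s_1, k_1) = 0x56591
s_3 = Round(s_2, k_2) = 0x22BF6
s_4 = Round(s_3, k_3) = 0x34BB1
s_5 = Round(s_4, k_4) = 0x6ABE6
s_6 = Round(s_5, k_5) = 0x547DC
s_7 = Round(s_6, k_6) = 0x6266F

0x6266F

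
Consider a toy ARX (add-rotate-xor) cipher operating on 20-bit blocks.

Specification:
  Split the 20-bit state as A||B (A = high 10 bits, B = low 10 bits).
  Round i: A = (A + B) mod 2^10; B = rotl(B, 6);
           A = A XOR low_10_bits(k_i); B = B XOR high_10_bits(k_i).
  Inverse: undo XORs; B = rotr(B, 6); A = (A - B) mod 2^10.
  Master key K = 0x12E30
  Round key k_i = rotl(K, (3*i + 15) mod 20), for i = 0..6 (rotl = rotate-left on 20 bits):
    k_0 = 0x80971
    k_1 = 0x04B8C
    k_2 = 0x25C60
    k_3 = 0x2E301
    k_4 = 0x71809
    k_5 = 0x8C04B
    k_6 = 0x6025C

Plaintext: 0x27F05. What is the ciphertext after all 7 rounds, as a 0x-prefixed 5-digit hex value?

0x12B43

s_0 = plaintext = 0x27F05
s_1 = Round(s_0, k_0) = 0xB5772
s_2 = Round(s_1, k_1) = 0x72CA5
s_3 = Round(s_2, k_2) = 0x841DD
s_4 = Round(s_3, k_3) = 0x3B3E5
s_5 = Round(s_4, k_4) = 0x360B8
s_6 = Round(s_5, k_5) = 0x76C3B
s_7 = Round(s_6, k_6) = 0x12B43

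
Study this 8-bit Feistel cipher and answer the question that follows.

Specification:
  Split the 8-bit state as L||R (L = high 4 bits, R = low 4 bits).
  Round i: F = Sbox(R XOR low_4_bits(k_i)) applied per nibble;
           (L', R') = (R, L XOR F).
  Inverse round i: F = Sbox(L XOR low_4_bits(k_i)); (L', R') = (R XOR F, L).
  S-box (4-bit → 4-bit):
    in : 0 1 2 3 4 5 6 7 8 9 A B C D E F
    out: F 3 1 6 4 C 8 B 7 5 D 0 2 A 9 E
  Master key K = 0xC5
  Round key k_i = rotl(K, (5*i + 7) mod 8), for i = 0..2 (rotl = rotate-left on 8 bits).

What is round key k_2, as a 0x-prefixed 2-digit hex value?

0x8B

K = 0xC5
k_0 = rotl(K, (5*0+7) mod 8) = rotl(K, 7) = 0xE2
k_1 = rotl(K, (5*1+7) mod 8) = rotl(K, 4) = 0x5C
k_2 = rotl(K, (5*2+7) mod 8) = rotl(K, 1) = 0x8B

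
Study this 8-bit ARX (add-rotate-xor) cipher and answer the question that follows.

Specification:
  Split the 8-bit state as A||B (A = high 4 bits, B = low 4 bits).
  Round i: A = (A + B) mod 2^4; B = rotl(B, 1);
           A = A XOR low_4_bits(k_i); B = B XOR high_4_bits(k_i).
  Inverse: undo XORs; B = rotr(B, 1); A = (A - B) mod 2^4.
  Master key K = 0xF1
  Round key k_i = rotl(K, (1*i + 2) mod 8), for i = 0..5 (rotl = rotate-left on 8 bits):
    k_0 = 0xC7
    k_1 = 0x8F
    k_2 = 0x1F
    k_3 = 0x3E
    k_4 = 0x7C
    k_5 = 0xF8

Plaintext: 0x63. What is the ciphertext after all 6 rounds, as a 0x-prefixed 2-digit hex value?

s_0 = plaintext = 0x63
s_1 = Round(s_0, k_0) = 0xEA
s_2 = Round(s_1, k_1) = 0x7D
s_3 = Round(s_2, k_2) = 0xBA
s_4 = Round(s_3, k_3) = 0xB6
s_5 = Round(s_4, k_4) = 0xDB
s_6 = Round(s_5, k_5) = 0x08

0x08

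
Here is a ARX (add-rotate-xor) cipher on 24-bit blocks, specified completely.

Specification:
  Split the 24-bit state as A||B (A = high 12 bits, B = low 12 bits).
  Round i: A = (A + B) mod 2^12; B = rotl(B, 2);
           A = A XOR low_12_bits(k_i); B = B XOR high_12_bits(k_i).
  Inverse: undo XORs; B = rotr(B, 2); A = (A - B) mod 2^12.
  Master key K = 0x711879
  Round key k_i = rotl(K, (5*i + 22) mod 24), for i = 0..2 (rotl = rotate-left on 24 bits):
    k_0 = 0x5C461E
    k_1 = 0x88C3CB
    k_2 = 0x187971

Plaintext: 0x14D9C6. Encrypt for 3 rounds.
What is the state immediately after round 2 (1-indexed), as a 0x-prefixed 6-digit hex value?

0xC203F4

s_0 = plaintext = 0x14D9C6
s_1 = Round(s_0, k_0) = 0xD0D2DE
s_2 = Round(s_1, k_1) = 0xC203F4
s_3 = Round(s_2, k_2) = 0x965E57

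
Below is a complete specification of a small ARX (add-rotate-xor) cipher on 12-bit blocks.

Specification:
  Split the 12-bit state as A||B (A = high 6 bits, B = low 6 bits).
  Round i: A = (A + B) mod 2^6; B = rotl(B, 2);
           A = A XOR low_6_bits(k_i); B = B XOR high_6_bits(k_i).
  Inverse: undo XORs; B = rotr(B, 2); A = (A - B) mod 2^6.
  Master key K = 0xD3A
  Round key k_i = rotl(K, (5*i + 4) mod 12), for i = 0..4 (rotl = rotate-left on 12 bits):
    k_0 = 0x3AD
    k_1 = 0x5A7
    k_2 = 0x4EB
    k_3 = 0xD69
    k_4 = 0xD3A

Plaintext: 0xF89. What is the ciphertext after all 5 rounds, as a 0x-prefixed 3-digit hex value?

0xFAB

s_0 = plaintext = 0xF89
s_1 = Round(s_0, k_0) = 0xAAA
s_2 = Round(s_1, k_1) = 0xCFC
s_3 = Round(s_2, k_2) = 0x120
s_4 = Round(s_3, k_3) = 0x377
s_5 = Round(s_4, k_4) = 0xFAB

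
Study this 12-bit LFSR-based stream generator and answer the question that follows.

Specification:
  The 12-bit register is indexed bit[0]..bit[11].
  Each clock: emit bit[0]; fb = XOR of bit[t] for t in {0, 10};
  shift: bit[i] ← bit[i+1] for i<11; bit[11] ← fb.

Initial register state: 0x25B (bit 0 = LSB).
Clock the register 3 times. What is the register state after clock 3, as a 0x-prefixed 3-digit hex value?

0xE4B

reg_0 = 0x25B
clock 1: out=1, reg = 0x92D
clock 2: out=1, reg = 0xC96
clock 3: out=0, reg = 0xE4B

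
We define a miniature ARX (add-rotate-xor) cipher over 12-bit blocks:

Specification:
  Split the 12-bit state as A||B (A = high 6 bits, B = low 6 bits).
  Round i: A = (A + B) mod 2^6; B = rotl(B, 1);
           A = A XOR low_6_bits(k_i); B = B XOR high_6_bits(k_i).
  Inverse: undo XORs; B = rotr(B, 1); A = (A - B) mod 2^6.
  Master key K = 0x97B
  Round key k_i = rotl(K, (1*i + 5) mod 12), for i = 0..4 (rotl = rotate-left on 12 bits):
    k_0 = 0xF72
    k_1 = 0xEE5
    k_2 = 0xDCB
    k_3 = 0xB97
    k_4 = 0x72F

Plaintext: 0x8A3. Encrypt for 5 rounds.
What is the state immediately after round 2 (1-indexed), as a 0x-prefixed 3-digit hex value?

0x50E

s_0 = plaintext = 0x8A3
s_1 = Round(s_0, k_0) = 0xDFA
s_2 = Round(s_1, k_1) = 0x50E
s_3 = Round(s_2, k_2) = 0xA6B
s_4 = Round(s_3, k_3) = 0x0F9
s_5 = Round(s_4, k_4) = 0x4EF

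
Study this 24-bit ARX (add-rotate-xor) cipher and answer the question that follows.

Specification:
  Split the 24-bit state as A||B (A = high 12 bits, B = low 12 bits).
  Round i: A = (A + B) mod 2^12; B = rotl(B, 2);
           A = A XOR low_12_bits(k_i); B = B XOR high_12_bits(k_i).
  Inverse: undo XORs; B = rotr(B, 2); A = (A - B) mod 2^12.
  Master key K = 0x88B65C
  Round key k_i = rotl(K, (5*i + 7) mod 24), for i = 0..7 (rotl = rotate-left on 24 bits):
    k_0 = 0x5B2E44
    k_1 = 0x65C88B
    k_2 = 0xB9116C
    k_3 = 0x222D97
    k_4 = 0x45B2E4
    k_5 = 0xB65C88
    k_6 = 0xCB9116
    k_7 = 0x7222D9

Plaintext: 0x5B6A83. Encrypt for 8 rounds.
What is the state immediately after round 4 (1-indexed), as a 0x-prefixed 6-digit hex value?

0xAAB69C

s_0 = plaintext = 0x5B6A83
s_1 = Round(s_0, k_0) = 0xE7DFBC
s_2 = Round(s_1, k_1) = 0x6B28AF
s_3 = Round(s_2, k_2) = 0xE0D92F
s_4 = Round(s_3, k_3) = 0xAAB69C
s_5 = Round(s_4, k_4) = 0x3A3E2A
s_6 = Round(s_5, k_5) = 0xD453CE
s_7 = Round(s_6, k_6) = 0x005381
s_8 = Round(s_7, k_7) = 0x15F926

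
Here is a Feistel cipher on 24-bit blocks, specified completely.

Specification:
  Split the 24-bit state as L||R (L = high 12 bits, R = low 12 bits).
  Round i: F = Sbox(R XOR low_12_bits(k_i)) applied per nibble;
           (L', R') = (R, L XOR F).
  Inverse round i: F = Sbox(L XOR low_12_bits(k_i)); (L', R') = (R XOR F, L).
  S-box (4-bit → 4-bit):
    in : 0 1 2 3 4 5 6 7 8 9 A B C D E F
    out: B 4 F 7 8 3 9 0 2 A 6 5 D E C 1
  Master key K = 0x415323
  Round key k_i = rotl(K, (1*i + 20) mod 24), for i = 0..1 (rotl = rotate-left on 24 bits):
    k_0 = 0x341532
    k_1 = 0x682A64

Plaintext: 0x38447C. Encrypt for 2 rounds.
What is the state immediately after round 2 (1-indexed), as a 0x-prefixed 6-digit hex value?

s_0 = plaintext = 0x38447C
s_1 = Round(s_0, k_0) = 0x47C708
s_2 = Round(s_1, k_1) = 0x708AE1

0x708AE1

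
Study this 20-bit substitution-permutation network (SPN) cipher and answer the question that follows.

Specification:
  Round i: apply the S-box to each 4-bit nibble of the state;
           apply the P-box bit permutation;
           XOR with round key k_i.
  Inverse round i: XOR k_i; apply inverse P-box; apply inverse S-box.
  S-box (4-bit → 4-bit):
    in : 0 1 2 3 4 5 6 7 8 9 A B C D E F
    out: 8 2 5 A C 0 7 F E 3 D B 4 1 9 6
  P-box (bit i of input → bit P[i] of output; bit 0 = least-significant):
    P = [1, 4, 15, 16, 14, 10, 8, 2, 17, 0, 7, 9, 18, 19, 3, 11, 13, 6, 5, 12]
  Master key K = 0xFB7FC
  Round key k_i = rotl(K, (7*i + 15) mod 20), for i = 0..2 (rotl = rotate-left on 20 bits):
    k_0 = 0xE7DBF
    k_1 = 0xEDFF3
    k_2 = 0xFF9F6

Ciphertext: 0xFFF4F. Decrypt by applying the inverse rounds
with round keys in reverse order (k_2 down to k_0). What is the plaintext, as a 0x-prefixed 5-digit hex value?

0x9DEFD

s_0 = ciphertext = 0xFFF4F
s_1 = InvRound(s_0, k_2) = 0xCC811
s_2 = InvRound(s_1, k_1) = 0x85AFD
s_3 = InvRound(s_2, k_0) = 0x9DEFD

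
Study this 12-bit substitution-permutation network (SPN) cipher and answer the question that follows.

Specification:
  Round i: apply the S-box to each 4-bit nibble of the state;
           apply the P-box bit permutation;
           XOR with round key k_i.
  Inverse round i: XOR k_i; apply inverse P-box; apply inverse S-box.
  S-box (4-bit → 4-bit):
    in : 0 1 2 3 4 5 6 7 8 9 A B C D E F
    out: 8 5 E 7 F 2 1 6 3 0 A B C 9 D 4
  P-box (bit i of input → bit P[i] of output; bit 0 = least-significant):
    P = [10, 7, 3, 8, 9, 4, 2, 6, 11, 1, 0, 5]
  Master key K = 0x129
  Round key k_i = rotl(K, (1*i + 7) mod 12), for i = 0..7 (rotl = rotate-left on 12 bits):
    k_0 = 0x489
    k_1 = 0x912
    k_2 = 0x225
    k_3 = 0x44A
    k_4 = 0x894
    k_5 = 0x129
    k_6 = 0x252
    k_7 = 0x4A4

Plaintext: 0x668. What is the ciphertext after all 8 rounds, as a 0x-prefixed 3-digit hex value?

0x38E

s_0 = plaintext = 0x668
s_1 = Round(s_0, k_0) = 0xA09
s_2 = Round(s_1, k_1) = 0x970
s_3 = Round(s_2, k_2) = 0x331
s_4 = Round(s_3, k_3) = 0xA55
s_5 = Round(s_4, k_4) = 0x826
s_6 = Round(s_5, k_5) = 0xD7F
s_7 = Round(s_6, k_6) = 0xA6E
s_8 = Round(s_7, k_7) = 0x38E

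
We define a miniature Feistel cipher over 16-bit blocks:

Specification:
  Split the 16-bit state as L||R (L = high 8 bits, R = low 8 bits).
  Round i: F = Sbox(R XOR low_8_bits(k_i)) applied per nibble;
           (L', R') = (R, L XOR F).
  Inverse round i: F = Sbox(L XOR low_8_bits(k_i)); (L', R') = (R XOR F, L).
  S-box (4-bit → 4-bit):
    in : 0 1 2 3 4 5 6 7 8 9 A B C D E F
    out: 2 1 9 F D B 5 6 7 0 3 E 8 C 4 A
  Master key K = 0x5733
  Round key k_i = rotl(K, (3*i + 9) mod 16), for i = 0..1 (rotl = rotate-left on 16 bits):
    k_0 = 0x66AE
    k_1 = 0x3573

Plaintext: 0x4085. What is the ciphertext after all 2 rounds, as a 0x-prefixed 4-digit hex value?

0xDEB9

s_0 = plaintext = 0x4085
s_1 = Round(s_0, k_0) = 0x85DE
s_2 = Round(s_1, k_1) = 0xDEB9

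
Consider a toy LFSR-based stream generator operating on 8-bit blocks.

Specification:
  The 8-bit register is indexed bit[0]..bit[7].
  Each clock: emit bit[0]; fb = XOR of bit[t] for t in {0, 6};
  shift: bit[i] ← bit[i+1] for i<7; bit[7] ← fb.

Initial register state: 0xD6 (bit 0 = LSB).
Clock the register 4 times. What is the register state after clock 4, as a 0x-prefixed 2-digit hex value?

0x1D

reg_0 = 0xD6
clock 1: out=0, reg = 0xEB
clock 2: out=1, reg = 0x75
clock 3: out=1, reg = 0x3A
clock 4: out=0, reg = 0x1D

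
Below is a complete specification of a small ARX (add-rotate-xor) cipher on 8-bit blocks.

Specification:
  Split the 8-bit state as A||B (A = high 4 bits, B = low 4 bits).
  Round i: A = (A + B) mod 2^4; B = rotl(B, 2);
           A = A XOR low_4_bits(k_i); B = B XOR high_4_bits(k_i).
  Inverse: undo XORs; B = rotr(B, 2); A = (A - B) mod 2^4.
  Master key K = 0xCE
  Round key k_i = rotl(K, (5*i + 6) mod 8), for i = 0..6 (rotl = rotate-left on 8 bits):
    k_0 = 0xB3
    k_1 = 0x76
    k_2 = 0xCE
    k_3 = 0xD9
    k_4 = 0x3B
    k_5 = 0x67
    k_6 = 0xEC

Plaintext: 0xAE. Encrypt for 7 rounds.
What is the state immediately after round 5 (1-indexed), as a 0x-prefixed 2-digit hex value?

0x05

s_0 = plaintext = 0xAE
s_1 = Round(s_0, k_0) = 0xB0
s_2 = Round(s_1, k_1) = 0xD7
s_3 = Round(s_2, k_2) = 0xA1
s_4 = Round(s_3, k_3) = 0x29
s_5 = Round(s_4, k_4) = 0x05
s_6 = Round(s_5, k_5) = 0x23
s_7 = Round(s_6, k_6) = 0x92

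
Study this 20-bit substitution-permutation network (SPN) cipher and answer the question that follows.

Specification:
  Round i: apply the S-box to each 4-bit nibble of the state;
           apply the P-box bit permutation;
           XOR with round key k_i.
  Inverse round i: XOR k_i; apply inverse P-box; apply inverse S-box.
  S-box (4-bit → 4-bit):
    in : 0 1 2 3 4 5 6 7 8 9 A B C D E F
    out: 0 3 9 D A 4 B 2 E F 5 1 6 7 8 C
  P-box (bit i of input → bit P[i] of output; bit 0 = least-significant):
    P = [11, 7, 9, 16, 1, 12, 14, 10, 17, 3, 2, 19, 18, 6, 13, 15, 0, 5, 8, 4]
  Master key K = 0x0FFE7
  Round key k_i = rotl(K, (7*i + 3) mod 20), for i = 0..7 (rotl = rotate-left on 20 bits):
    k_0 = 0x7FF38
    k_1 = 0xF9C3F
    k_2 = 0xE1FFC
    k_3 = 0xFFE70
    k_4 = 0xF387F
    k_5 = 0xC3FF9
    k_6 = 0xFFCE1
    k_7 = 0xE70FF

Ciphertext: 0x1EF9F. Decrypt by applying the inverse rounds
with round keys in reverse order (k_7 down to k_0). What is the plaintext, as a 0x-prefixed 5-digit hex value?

s_0 = ciphertext = 0x1EF9F
s_1 = InvRound(s_0, k_7) = 0xC6243
s_2 = InvRound(s_1, k_6) = 0x7EB69
s_3 = InvRound(s_2, k_5) = 0xEE284
s_4 = InvRound(s_3, k_4) = 0x647D9
s_5 = InvRound(s_4, k_3) = 0xDF476
s_6 = InvRound(s_5, k_2) = 0x5F1A9
s_7 = InvRound(s_6, k_1) = 0xF5331
s_8 = InvRound(s_7, k_0) = 0xBF4EB

0xBF4EB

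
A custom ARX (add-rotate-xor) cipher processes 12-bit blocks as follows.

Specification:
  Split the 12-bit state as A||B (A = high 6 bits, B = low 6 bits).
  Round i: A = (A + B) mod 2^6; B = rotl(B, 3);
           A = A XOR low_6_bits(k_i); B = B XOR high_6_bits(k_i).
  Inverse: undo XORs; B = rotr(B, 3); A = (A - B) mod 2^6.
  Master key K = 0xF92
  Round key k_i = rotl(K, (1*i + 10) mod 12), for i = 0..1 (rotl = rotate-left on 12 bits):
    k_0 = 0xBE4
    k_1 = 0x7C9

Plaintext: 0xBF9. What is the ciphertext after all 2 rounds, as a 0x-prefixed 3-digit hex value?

s_0 = plaintext = 0xBF9
s_1 = Round(s_0, k_0) = 0x320
s_2 = Round(s_1, k_1) = 0x95B

0x95B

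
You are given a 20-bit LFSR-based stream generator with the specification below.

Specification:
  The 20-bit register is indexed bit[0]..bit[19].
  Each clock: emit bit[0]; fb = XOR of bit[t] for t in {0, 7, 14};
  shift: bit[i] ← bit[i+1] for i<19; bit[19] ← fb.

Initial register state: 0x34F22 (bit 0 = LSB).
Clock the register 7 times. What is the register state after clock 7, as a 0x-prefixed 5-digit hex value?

reg_0 = 0x34F22
clock 1: out=0, reg = 0x9A791
clock 2: out=1, reg = 0x4D3C8
clock 3: out=0, reg = 0x269E4
clock 4: out=0, reg = 0x134F2
clock 5: out=0, reg = 0x89A79
clock 6: out=1, reg = 0xC4D3C
clock 7: out=0, reg = 0xE269E

0xE269E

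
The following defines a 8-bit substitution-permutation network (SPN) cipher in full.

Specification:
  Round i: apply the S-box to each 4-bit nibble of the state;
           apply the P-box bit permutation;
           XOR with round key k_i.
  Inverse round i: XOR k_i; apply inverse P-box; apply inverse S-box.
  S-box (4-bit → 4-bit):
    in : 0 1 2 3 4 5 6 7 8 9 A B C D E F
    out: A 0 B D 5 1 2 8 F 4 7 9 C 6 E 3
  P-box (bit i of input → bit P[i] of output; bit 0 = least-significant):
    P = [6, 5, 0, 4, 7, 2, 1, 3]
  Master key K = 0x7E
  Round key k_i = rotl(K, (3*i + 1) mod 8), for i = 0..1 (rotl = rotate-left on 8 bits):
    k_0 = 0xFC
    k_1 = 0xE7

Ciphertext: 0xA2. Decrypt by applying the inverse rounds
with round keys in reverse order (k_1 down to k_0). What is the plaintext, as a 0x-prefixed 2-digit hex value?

s_0 = ciphertext = 0xA2
s_1 = InvRound(s_0, k_1) = 0x64
s_2 = InvRound(s_1, k_0) = 0xB7

0xB7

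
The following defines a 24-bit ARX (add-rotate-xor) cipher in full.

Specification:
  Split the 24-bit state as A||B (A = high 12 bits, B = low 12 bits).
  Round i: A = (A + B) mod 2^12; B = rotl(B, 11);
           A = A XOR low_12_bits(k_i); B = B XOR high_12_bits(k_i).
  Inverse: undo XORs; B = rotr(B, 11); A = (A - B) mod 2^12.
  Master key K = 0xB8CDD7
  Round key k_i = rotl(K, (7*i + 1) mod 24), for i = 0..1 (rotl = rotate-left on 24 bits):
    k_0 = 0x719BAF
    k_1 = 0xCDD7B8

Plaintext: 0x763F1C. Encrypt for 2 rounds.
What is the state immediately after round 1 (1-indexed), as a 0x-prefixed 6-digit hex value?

s_0 = plaintext = 0x763F1C
s_1 = Round(s_0, k_0) = 0xDD0097
s_2 = Round(s_1, k_1) = 0x9DF496

0xDD0097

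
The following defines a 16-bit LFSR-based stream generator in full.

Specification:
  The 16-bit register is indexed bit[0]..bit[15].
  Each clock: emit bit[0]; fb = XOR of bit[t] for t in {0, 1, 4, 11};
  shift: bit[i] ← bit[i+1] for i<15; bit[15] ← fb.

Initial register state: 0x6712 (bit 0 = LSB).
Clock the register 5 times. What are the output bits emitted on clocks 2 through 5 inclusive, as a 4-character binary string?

reg_0 = 0x6712
clock 1: out=0, reg = 0x3389
clock 2: out=1, reg = 0x99C4
clock 3: out=0, reg = 0xCCE2
clock 4: out=0, reg = 0x6671
clock 5: out=1, reg = 0x3338

1001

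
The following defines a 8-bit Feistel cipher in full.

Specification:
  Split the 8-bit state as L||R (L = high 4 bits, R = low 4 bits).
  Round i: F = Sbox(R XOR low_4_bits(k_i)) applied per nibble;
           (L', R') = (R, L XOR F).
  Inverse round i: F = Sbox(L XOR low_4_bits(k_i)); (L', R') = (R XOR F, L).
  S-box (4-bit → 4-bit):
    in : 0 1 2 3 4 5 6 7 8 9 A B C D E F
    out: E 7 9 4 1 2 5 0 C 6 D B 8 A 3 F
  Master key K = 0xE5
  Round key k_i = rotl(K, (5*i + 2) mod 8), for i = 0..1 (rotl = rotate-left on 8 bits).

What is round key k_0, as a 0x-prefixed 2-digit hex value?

K = 0xE5
k_0 = rotl(K, (5*0+2) mod 8) = rotl(K, 2) = 0x97

0x97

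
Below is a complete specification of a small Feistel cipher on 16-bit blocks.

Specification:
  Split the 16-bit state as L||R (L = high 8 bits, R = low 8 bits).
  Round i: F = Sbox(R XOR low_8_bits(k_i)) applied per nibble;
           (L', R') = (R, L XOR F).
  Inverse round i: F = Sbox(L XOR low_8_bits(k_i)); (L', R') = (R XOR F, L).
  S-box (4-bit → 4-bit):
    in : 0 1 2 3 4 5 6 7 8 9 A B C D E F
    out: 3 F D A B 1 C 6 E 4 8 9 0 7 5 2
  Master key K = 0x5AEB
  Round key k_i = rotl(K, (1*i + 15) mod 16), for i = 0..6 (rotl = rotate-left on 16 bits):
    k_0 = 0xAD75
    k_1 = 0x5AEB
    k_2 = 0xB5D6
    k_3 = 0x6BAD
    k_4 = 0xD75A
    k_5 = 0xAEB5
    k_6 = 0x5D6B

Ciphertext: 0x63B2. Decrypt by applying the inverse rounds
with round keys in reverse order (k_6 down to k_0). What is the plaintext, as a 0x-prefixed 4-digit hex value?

s_0 = ciphertext = 0x63B2
s_1 = InvRound(s_0, k_6) = 0x8C63
s_2 = InvRound(s_1, k_5) = 0xC78C
s_3 = InvRound(s_2, k_4) = 0xCBC7
s_4 = InvRound(s_3, k_3) = 0x0BCB
s_5 = InvRound(s_4, k_2) = 0xBC0B
s_6 = InvRound(s_5, k_1) = 0x1DBC
s_7 = InvRound(s_6, k_0) = 0x721D

0x721D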